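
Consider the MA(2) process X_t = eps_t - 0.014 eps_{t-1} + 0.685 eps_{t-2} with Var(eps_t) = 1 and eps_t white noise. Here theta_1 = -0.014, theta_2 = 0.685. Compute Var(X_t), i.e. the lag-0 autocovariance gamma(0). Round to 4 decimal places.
\gamma(0) = 1.4694

For an MA(q) process X_t = eps_t + sum_i theta_i eps_{t-i} with
Var(eps_t) = sigma^2, the variance is
  gamma(0) = sigma^2 * (1 + sum_i theta_i^2).
  sum_i theta_i^2 = (-0.014)^2 + (0.685)^2 = 0.000196 + 0.469225 = 0.469421.
  gamma(0) = 1 * (1 + 0.469421) = 1 * 1.469421 = 1.469421, which rounds to 1.4694.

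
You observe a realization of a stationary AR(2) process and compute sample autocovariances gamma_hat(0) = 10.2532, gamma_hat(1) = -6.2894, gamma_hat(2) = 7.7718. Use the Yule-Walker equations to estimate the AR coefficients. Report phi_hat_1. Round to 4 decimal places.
\hat\phi_{1} = -0.2380

The Yule-Walker equations for an AR(p) process read, in matrix form,
  Gamma_p phi = r_p,   with   (Gamma_p)_{ij} = gamma(|i - j|),
                       (r_p)_i = gamma(i),   i,j = 1..p.
Substitute the sample gammas (Toeplitz matrix and right-hand side of size 2):
  Gamma_p = [[10.2532, -6.2894], [-6.2894, 10.2532]]
  r_p     = [-6.2894, 7.7718]
Written out:
  10.2532 phi_1 - 6.2894 phi_2 = -6.2894
  -6.2894 phi_1 + 10.2532 phi_2 = 7.7718
Solve by Cramer's rule:
  det = gamma(0)^2 - gamma(1)^2 = (10.2532)^2 - (-6.2894)^2 = 105.12811024 - 39.55655236 = 65.57155788
  phi_hat_1 = [gamma(1) gamma(0) - gamma(1) gamma(2)] / det = [(-6.2894)(10.2532) - (-6.2894)(7.7718)] / 65.57155788 = -15.60651716 / 65.57155788 = -0.238
  phi_hat_2 = [gamma(0) gamma(2) - gamma(1)^2] / det = [(10.2532)(7.7718) - (-6.2894)^2] / 65.57155788 = 40.1292674 / 65.57155788 = 0.612
So phi_hat = [-0.2380, 0.6120].
Therefore phi_hat_1 = -0.2380.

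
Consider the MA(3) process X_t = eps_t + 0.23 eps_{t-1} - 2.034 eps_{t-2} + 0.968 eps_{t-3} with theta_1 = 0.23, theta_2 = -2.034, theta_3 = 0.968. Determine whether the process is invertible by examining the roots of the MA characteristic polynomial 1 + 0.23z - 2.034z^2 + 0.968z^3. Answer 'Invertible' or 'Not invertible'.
\text{Not invertible}

The MA(q) characteristic polynomial is P(z) = 1 + 0.23z - 2.034z^2 + 0.968z^3.
Invertibility requires all roots to lie outside the unit circle, i.e. |z| > 1 for every root.
Degree 3: look for a simple real root z0 first, then factor out (1 - z/z0) and solve the remaining quadratic.
Testing z0 = 1.25: P(1.25) = 1 + (0.23)(1.25) + (-2.034)(1.25)^2 + (0.968)(1.25)^3
  = 1 + (0.2875) + (-3.178125) + (1.890625) = 0.  So z_0 = 1.25 is a root, |z_0| = 1.25.
Divide out the factor (1 - 0.8 z) = (1 - z/z0) (since 1/z0 = 0.8):
  P(z) = (1 - 0.8 z)(1 + (1.03) z + (-1.21) z^2)
  [check: z-coef 1.03 - (0.8) = 0.23; z^2-coef -1.21 - (0.8)(1.03) = -2.034; z^3-coef -(0.8)(-1.21) = 0.968.]
Remaining roots from the quadratic factor 1 + (1.03) z + (-1.21) z^2:
  Set 1 + (1.03) z + (-1.21) z^2 = 0, i.e. a z^2 + b z + c = 0 with a = -1.21, b = 1.03, c = 1.
  Discriminant D = b^2 - 4ac = (1.03)^2 - 4*(-1.21)*1 = 1.0609 - (-4.84) = 5.9009.
  D >= 0, so the roots are real: z = (-b +/- sqrt(D)) / (2a) = (-1.03 +/- 2.429177) / (-2.42).
    z_1 = (-1.03 + 2.429177) / (-2.42) = -0.5782,   |z_1| = 0.5782.
    z_2 = (-1.03 - 2.429177) / (-2.42) = 1.4294,   |z_2| = 1.4294.
Moduli of all roots: 1.2500, 0.5782, 1.4294.
All moduli strictly greater than 1? No.
Verdict: Not invertible.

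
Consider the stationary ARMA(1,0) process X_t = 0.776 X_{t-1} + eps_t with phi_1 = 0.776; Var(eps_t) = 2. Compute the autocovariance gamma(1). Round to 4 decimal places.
\gamma(1) = 3.9012

Multiply the model equation by X_{t-k} and take expectations. With theta_0 = psi_0 = 1 and psi_j the MA(infinity) weights, this gives
  gamma(k) - sum_i phi_i gamma(k-i) = c_k,
  c_k = sigma^2 * sum_{j=k..q} theta_j psi_{j-k}   (c_k = 0 for k > q),
using gamma(-m) = gamma(m).
Pure AR (q = 0): c_0 = sigma^2 = 2, c_k = 0 for k >= 1.
Equations for k = 0 and k = 1 (AR order 1):
  gamma(0) = phi_1 gamma(1) + c_0
  gamma(1) = phi_1 gamma(0) + c_1
Substituting the second into the first: gamma(0) (1 - phi_1^2) = c_0 + phi_1 c_1, so
  gamma(0) = c_0 / (1 - phi_1^2) = 2 / (1 - (0.776)^2) = 2 / 0.397824 = 5.027349.
  gamma(1) = phi_1 gamma(0) = (0.776)(5.027349) = 3.901223.
Therefore gamma(1) = 3.9012 (to 4 decimal places).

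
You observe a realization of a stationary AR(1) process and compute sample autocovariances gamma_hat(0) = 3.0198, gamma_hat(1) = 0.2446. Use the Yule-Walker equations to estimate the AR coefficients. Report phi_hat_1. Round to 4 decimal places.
\hat\phi_{1} = 0.0810

The Yule-Walker equations for an AR(p) process read, in matrix form,
  Gamma_p phi = r_p,   with   (Gamma_p)_{ij} = gamma(|i - j|),
                       (r_p)_i = gamma(i),   i,j = 1..p.
Substitute the sample gammas (Toeplitz matrix and right-hand side of size 1):
  Gamma_p = [[3.0198]]
  r_p     = [0.2446]
With p = 1 this is the single equation gamma(0) phi_1 = gamma(1):
  phi_hat_1 = gamma(1) / gamma(0) = 0.2446 / 3.0198 = 0.0810.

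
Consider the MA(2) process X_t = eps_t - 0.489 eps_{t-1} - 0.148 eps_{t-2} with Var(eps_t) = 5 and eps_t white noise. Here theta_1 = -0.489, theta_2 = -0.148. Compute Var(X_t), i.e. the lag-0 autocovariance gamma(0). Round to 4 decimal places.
\gamma(0) = 6.3051

For an MA(q) process X_t = eps_t + sum_i theta_i eps_{t-i} with
Var(eps_t) = sigma^2, the variance is
  gamma(0) = sigma^2 * (1 + sum_i theta_i^2).
  sum_i theta_i^2 = (-0.489)^2 + (-0.148)^2 = 0.239121 + 0.021904 = 0.261025.
  gamma(0) = 5 * (1 + 0.261025) = 5 * 1.261025 = 6.305125, which rounds to 6.3051.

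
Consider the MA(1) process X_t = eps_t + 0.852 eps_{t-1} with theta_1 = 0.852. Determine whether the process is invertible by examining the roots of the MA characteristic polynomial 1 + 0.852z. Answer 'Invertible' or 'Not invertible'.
\text{Invertible}

The MA(q) characteristic polynomial is P(z) = 1 + 0.852z.
Invertibility requires all roots to lie outside the unit circle, i.e. |z| > 1 for every root.
This is linear in z: 1 + (0.852) z = 0  =>  z = -1/(0.852) = -1.173709,  |z| = 1.173709.
Moduli of all roots: 1.1737.
All moduli strictly greater than 1? Yes.
Verdict: Invertible.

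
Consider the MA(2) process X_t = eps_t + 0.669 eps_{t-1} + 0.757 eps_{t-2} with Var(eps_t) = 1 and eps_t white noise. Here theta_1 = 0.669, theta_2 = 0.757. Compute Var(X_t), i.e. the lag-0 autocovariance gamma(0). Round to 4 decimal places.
\gamma(0) = 2.0206

For an MA(q) process X_t = eps_t + sum_i theta_i eps_{t-i} with
Var(eps_t) = sigma^2, the variance is
  gamma(0) = sigma^2 * (1 + sum_i theta_i^2).
  sum_i theta_i^2 = (0.669)^2 + (0.757)^2 = 0.447561 + 0.573049 = 1.02061.
  gamma(0) = 1 * (1 + 1.02061) = 1 * 2.02061 = 2.02061, which rounds to 2.0206.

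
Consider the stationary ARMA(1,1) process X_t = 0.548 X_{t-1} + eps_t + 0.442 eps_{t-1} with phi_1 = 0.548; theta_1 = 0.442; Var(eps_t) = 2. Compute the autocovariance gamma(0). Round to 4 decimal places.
\gamma(0) = 4.8015

Multiply the model equation by X_{t-k} and take expectations. With theta_0 = psi_0 = 1 and psi_j the MA(infinity) weights, this gives
  gamma(k) - sum_i phi_i gamma(k-i) = c_k,
  c_k = sigma^2 * sum_{j=k..q} theta_j psi_{j-k}   (c_k = 0 for k > q),
using gamma(-m) = gamma(m).
psi-weights needed (psi_j = theta_j + sum_i phi_i psi_{j-i}):
  psi_1 = theta_1 + phi_1 = 0.442 + (0.548) = 0.99
Right-hand sides:
  c_0 = sigma^2 (1 + theta_1 psi_1) = 2 * (1 + (0.442)(0.99)) = 2 * 1.43758 = 2.87516
  c_1 = sigma^2 theta_1 = 2 * (0.442) = 0.884
  c_2 = 0
Equations for k = 0 and k = 1 (AR order 1):
  gamma(0) = phi_1 gamma(1) + c_0
  gamma(1) = phi_1 gamma(0) + c_1
Substituting the second into the first: gamma(0) (1 - phi_1^2) = c_0 + phi_1 c_1, so
  gamma(0) = (c_0 + phi_1 c_1) / (1 - phi_1^2) = (2.87516 + (0.548)(0.884)) / (1 - (0.548)^2) = 3.359592 / 0.699696 = 4.801502.
Therefore gamma(0) = 4.8015 (to 4 decimal places).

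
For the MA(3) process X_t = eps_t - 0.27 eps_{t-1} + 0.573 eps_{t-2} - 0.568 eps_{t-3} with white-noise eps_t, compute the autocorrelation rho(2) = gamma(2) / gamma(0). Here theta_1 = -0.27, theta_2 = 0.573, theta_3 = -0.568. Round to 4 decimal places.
\rho(2) = 0.4214

For an MA(q) process with theta_0 = 1, the autocovariance is
  gamma(k) = sigma^2 * sum_{i=0..q-k} theta_i * theta_{i+k},
and rho(k) = gamma(k) / gamma(0). Sigma^2 cancels.
  numerator   = (1)*(0.573) + (-0.27)*(-0.568) = 0.72636.
  denominator = (1)^2 + (-0.27)^2 + (0.573)^2 + (-0.568)^2 = 1.723853.
  rho(2) = 0.72636 / 1.723853 = 0.4214.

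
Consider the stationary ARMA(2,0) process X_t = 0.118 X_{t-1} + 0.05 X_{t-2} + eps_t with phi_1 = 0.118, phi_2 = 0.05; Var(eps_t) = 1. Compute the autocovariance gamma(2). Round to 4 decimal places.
\gamma(2) = 0.0658

Multiply the model equation by X_{t-k} and take expectations. With theta_0 = psi_0 = 1 and psi_j the MA(infinity) weights, this gives
  gamma(k) - sum_i phi_i gamma(k-i) = c_k,
  c_k = sigma^2 * sum_{j=k..q} theta_j psi_{j-k}   (c_k = 0 for k > q),
using gamma(-m) = gamma(m).
Pure AR (q = 0): c_0 = sigma^2 = 1, c_k = 0 for k >= 1.
Equations for k = 0, 1, 2 (AR order 2, c_2 = 0):
  (E0) gamma(0) = phi_1 gamma(1) + phi_2 gamma(2) + c_0
  (E1) gamma(1) = phi_1 gamma(0) + phi_2 gamma(1) + c_1
  (E2) gamma(2) = phi_1 gamma(1) + phi_2 gamma(0)
From (E1): gamma(1) = A gamma(0) + B with
  A = phi_1 / (1 - phi_2) = 0.118 / 0.95 = 0.124211,   B = c_1 / (1 - phi_2) = 0 / 0.95 = 0.
Insert (E2) into (E0): gamma(0) (1 - phi_2^2) = phi_1 (1 + phi_2) gamma(1) + c_0.
  phi_1 (1 + phi_2) = (0.118)(1.05) = 0.1239,   1 - phi_2^2 = 0.9975.
Replace gamma(1) by A gamma(0) + B and collect gamma(0):
  gamma(0) [0.9975 - (0.1239)(0.124211)] = c_0 = 1
  gamma(0) * 0.98211 = 1
  gamma(0) = 1 / 0.98211 = 1.018216.
  gamma(1) = A gamma(0) = (0.124211)(1.018216) = 0.126473.
  gamma(2) = phi_1 gamma(1) + phi_2 gamma(0) = (0.118)(0.126473) + (0.05)(1.018216) = 0.065835.
Therefore gamma(2) = 0.0658 (to 4 decimal places).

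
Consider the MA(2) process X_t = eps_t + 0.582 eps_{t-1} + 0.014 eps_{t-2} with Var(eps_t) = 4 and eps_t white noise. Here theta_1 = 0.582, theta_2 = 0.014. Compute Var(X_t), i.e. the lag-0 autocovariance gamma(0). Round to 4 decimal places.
\gamma(0) = 5.3557

For an MA(q) process X_t = eps_t + sum_i theta_i eps_{t-i} with
Var(eps_t) = sigma^2, the variance is
  gamma(0) = sigma^2 * (1 + sum_i theta_i^2).
  sum_i theta_i^2 = (0.582)^2 + (0.014)^2 = 0.338724 + 0.000196 = 0.33892.
  gamma(0) = 4 * (1 + 0.33892) = 4 * 1.33892 = 5.35568, which rounds to 5.3557.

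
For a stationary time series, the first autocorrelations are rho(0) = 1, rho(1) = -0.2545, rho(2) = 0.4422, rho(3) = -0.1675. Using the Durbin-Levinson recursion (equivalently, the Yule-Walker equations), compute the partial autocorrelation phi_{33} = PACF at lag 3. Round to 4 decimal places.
\phi_{33} = 0.0030

The PACF at lag k is phi_{kk}, the last component of the solution
to the Yule-Walker system G_k phi = r_k where
  (G_k)_{ij} = rho(|i - j|), (r_k)_i = rho(i), i,j = 1..k.
Equivalently, Durbin-Levinson gives phi_{kk} iteratively:
  phi_{11} = rho(1)
  phi_{kk} = [rho(k) - sum_{j=1..k-1} phi_{k-1,j} rho(k-j)]
            / [1 - sum_{j=1..k-1} phi_{k-1,j} rho(j)],
  phi_{k,j} = phi_{k-1,j} - phi_{kk} phi_{k-1,k-j},  j = 1..k-1.
Step k = 1:
  phi_11 = rho(1) = -0.2545.
Step k = 2:
  phi_22 = [rho(2) - phi_11 rho(1)] / [1 - phi_11 rho(1)] = [0.4422 - (-0.2545)(-0.2545)] / [1 - (-0.2545)(-0.2545)]
         = 0.37742975 / 0.93522975 = 0.403569.
  Update: phi_21 = phi_11 - phi_22 phi_11 = -0.2545 - (0.403569)(-0.2545) = -0.151792.
Step k = 3:
  phi_33 = [rho(3) - phi_21 rho(2) - phi_22 rho(1)] / [1 - phi_21 rho(1) - phi_22 rho(2)]
    numerator   = -0.1675 - (-0.151792)(0.4422) - (0.403569)(-0.2545) = 0.0023306
    denominator = 1 - (-0.151792)(-0.2545) - (0.403569)(0.4422) = 0.7829108
  phi_33 = 0.0023306 / 0.7829108 = 0.003.
Therefore phi_{33} = 0.0030.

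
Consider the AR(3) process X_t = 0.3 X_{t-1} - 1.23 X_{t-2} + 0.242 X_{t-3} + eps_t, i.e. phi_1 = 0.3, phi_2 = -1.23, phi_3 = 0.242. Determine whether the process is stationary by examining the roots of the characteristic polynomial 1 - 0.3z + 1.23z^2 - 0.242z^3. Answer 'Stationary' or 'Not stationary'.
\text{Not stationary}

The AR(p) characteristic polynomial is P(z) = 1 - 0.3z + 1.23z^2 - 0.242z^3.
Stationarity requires all roots to lie outside the unit circle, i.e. |z| > 1 for every root.
Degree 3: look for a simple real root z0 first, then factor out (1 - z/z0) and solve the remaining quadratic.
Testing z0 = 5: P(5) = 1 + (-0.3)(5) + (1.23)(5)^2 + (-0.242)(5)^3
  = 1 + (-1.5) + (30.75) + (-30.25) = 0.  So z_0 = 5 is a root, |z_0| = 5.
Divide out the factor (1 - 0.2 z) = (1 - z/z0) (since 1/z0 = 0.2):
  P(z) = (1 - 0.2 z)(1 + (-0.1) z + (1.21) z^2)
  [check: z-coef -0.1 - (0.2) = -0.3; z^2-coef 1.21 - (0.2)(-0.1) = 1.23; z^3-coef -(0.2)(1.21) = -0.242.]
Remaining roots from the quadratic factor 1 + (-0.1) z + (1.21) z^2:
  Set 1 + (-0.1) z + (1.21) z^2 = 0, i.e. a z^2 + b z + c = 0 with a = 1.21, b = -0.1, c = 1.
  Discriminant D = b^2 - 4ac = (-0.1)^2 - 4*(1.21)*1 = 0.01 - (4.84) = -4.83.
  D < 0, so the roots are the complex-conjugate pair z = (-b +/- i sqrt(-D)) / (2a) = 0.0413 +/- 0.9082i.
  For a conjugate pair |z|^2 = z * conj(z) = (product of roots) = c/a = 1/(1.21) = 0.826446, so |z| = sqrt(0.826446) = 0.9091 for both roots.
Moduli of all roots: 5.0000, 0.9091, 0.9091.
All moduli strictly greater than 1? No.
Verdict: Not stationary.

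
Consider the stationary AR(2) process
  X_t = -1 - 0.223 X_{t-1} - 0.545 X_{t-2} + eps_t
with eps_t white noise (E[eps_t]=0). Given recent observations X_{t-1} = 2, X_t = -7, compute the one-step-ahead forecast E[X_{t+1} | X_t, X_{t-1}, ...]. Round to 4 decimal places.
E[X_{t+1} \mid \mathcal F_t] = -0.5290

For an AR(p) model X_t = c + sum_i phi_i X_{t-i} + eps_t, the
one-step-ahead conditional mean is
  E[X_{t+1} | X_t, ...] = c + sum_i phi_i X_{t+1-i}.
Substitute known values:
  E[X_{t+1} | ...] = -1 + (-0.223) * (-7) + (-0.545) * (2)
                   = -0.5290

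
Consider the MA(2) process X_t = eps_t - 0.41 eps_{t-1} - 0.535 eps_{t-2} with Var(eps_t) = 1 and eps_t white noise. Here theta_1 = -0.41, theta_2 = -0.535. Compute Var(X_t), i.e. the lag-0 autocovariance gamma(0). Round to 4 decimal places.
\gamma(0) = 1.4543

For an MA(q) process X_t = eps_t + sum_i theta_i eps_{t-i} with
Var(eps_t) = sigma^2, the variance is
  gamma(0) = sigma^2 * (1 + sum_i theta_i^2).
  sum_i theta_i^2 = (-0.41)^2 + (-0.535)^2 = 0.1681 + 0.286225 = 0.454325.
  gamma(0) = 1 * (1 + 0.454325) = 1 * 1.454325 = 1.454325, which rounds to 1.4543.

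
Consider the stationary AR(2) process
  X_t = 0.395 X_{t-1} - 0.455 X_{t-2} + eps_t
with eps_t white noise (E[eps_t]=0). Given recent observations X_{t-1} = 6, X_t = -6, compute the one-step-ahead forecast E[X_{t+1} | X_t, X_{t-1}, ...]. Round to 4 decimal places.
E[X_{t+1} \mid \mathcal F_t] = -5.1000

For an AR(p) model X_t = c + sum_i phi_i X_{t-i} + eps_t, the
one-step-ahead conditional mean is
  E[X_{t+1} | X_t, ...] = c + sum_i phi_i X_{t+1-i}.
Substitute known values:
  E[X_{t+1} | ...] = (0.395) * (-6) + (-0.455) * (6)
                   = -5.1000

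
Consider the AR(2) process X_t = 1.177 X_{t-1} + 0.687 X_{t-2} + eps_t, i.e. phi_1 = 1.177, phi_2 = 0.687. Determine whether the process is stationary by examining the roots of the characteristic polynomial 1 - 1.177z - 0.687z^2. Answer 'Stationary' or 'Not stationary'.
\text{Not stationary}

The AR(p) characteristic polynomial is P(z) = 1 - 1.177z - 0.687z^2.
Stationarity requires all roots to lie outside the unit circle, i.e. |z| > 1 for every root.
Set 1 + (-1.177) z + (-0.687) z^2 = 0, i.e. a z^2 + b z + c = 0 with a = -0.687, b = -1.177, c = 1.
Discriminant D = b^2 - 4ac = (-1.177)^2 - 4*(-0.687)*1 = 1.385329 - (-2.748) = 4.133329.
D >= 0, so the roots are real: z = (-b +/- sqrt(D)) / (2a) = (1.177 +/- 2.033059) / (-1.374).
  z_1 = (1.177 + 2.033059) / (-1.374) = -2.3363,   |z_1| = 2.3363.
  z_2 = (1.177 - 2.033059) / (-1.374) = 0.623,   |z_2| = 0.623.
Moduli of all roots: 2.3363, 0.6230.
All moduli strictly greater than 1? No.
Verdict: Not stationary.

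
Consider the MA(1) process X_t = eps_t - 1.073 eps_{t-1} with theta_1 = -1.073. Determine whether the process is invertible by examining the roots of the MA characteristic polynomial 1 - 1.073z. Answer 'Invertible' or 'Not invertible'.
\text{Not invertible}

The MA(q) characteristic polynomial is P(z) = 1 - 1.073z.
Invertibility requires all roots to lie outside the unit circle, i.e. |z| > 1 for every root.
This is linear in z: 1 + (-1.073) z = 0  =>  z = -1/(-1.073) = 0.931966,  |z| = 0.931966.
Moduli of all roots: 0.9320.
All moduli strictly greater than 1? No.
Verdict: Not invertible.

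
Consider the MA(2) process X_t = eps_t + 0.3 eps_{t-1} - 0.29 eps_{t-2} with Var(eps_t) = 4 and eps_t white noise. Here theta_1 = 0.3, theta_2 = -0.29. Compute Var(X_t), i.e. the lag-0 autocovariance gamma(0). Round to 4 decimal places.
\gamma(0) = 4.6964

For an MA(q) process X_t = eps_t + sum_i theta_i eps_{t-i} with
Var(eps_t) = sigma^2, the variance is
  gamma(0) = sigma^2 * (1 + sum_i theta_i^2).
  sum_i theta_i^2 = (0.3)^2 + (-0.29)^2 = 0.09 + 0.0841 = 0.1741.
  gamma(0) = 4 * (1 + 0.1741) = 4 * 1.1741 = 4.6964.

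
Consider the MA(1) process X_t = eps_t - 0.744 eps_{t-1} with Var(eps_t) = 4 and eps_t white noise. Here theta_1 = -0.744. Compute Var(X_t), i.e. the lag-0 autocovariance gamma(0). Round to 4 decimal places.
\gamma(0) = 6.2141

For an MA(q) process X_t = eps_t + sum_i theta_i eps_{t-i} with
Var(eps_t) = sigma^2, the variance is
  gamma(0) = sigma^2 * (1 + sum_i theta_i^2).
  sum_i theta_i^2 = (-0.744)^2 = 0.553536.
  gamma(0) = 4 * (1 + 0.553536) = 4 * 1.553536 = 6.214144, which rounds to 6.2141.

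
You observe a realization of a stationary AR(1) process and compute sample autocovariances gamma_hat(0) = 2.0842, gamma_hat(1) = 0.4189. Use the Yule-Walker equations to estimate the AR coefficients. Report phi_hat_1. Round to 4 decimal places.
\hat\phi_{1} = 0.2010

The Yule-Walker equations for an AR(p) process read, in matrix form,
  Gamma_p phi = r_p,   with   (Gamma_p)_{ij} = gamma(|i - j|),
                       (r_p)_i = gamma(i),   i,j = 1..p.
Substitute the sample gammas (Toeplitz matrix and right-hand side of size 1):
  Gamma_p = [[2.0842]]
  r_p     = [0.4189]
With p = 1 this is the single equation gamma(0) phi_1 = gamma(1):
  phi_hat_1 = gamma(1) / gamma(0) = 0.4189 / 2.0842 = 0.2010.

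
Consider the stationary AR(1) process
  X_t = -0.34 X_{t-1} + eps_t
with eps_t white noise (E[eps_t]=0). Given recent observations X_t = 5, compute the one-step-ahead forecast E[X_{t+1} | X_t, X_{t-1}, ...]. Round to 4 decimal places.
E[X_{t+1} \mid \mathcal F_t] = -1.7000

For an AR(p) model X_t = c + sum_i phi_i X_{t-i} + eps_t, the
one-step-ahead conditional mean is
  E[X_{t+1} | X_t, ...] = c + sum_i phi_i X_{t+1-i}.
Substitute known values:
  E[X_{t+1} | ...] = (-0.34) * (5)
                   = -1.7000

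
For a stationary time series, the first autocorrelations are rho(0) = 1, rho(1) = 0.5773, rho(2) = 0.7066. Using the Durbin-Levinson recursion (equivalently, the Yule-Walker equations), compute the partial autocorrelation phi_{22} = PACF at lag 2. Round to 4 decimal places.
\phi_{22} = 0.5599

The PACF at lag k is phi_{kk}, the last component of the solution
to the Yule-Walker system G_k phi = r_k where
  (G_k)_{ij} = rho(|i - j|), (r_k)_i = rho(i), i,j = 1..k.
Equivalently, Durbin-Levinson gives phi_{kk} iteratively:
  phi_{11} = rho(1)
  phi_{kk} = [rho(k) - sum_{j=1..k-1} phi_{k-1,j} rho(k-j)]
            / [1 - sum_{j=1..k-1} phi_{k-1,j} rho(j)],
  phi_{k,j} = phi_{k-1,j} - phi_{kk} phi_{k-1,k-j},  j = 1..k-1.
Step k = 1:
  phi_11 = rho(1) = 0.5773.
Step k = 2:
  phi_22 = [rho(2) - phi_11 rho(1)] / [1 - phi_11 rho(1)] = [0.7066 - (0.5773)(0.5773)] / [1 - (0.5773)(0.5773)]
         = 0.37332471 / 0.66672471 = 0.5599.
Therefore phi_{22} = 0.5599.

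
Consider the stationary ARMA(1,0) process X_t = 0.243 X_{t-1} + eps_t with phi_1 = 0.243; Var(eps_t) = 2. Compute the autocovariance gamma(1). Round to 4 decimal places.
\gamma(1) = 0.5165

Multiply the model equation by X_{t-k} and take expectations. With theta_0 = psi_0 = 1 and psi_j the MA(infinity) weights, this gives
  gamma(k) - sum_i phi_i gamma(k-i) = c_k,
  c_k = sigma^2 * sum_{j=k..q} theta_j psi_{j-k}   (c_k = 0 for k > q),
using gamma(-m) = gamma(m).
Pure AR (q = 0): c_0 = sigma^2 = 2, c_k = 0 for k >= 1.
Equations for k = 0 and k = 1 (AR order 1):
  gamma(0) = phi_1 gamma(1) + c_0
  gamma(1) = phi_1 gamma(0) + c_1
Substituting the second into the first: gamma(0) (1 - phi_1^2) = c_0 + phi_1 c_1, so
  gamma(0) = c_0 / (1 - phi_1^2) = 2 / (1 - (0.243)^2) = 2 / 0.940951 = 2.125509.
  gamma(1) = phi_1 gamma(0) = (0.243)(2.125509) = 0.516499.
Therefore gamma(1) = 0.5165 (to 4 decimal places).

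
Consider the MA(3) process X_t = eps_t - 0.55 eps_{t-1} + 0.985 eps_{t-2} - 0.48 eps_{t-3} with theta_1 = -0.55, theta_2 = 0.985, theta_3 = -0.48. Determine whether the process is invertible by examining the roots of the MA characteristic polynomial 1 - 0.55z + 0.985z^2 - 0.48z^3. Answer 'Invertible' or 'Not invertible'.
\text{Invertible}

The MA(q) characteristic polynomial is P(z) = 1 - 0.55z + 0.985z^2 - 0.48z^3.
Invertibility requires all roots to lie outside the unit circle, i.e. |z| > 1 for every root.
Degree 3: look for a simple real root z0 first, then factor out (1 - z/z0) and solve the remaining quadratic.
Testing z0 = 2: P(2) = 1 + (-0.55)(2) + (0.985)(2)^2 + (-0.48)(2)^3
  = 1 + (-1.1) + (3.94) + (-3.84) = 0.  So z_0 = 2 is a root, |z_0| = 2.
Divide out the factor (1 - 0.5 z) = (1 - z/z0) (since 1/z0 = 0.5):
  P(z) = (1 - 0.5 z)(1 + (-0.05) z + (0.96) z^2)
  [check: z-coef -0.05 - (0.5) = -0.55; z^2-coef 0.96 - (0.5)(-0.05) = 0.985; z^3-coef -(0.5)(0.96) = -0.48.]
Remaining roots from the quadratic factor 1 + (-0.05) z + (0.96) z^2:
  Set 1 + (-0.05) z + (0.96) z^2 = 0, i.e. a z^2 + b z + c = 0 with a = 0.96, b = -0.05, c = 1.
  Discriminant D = b^2 - 4ac = (-0.05)^2 - 4*(0.96)*1 = 0.0025 - (3.84) = -3.8375.
  D < 0, so the roots are the complex-conjugate pair z = (-b +/- i sqrt(-D)) / (2a) = 0.026 +/- 1.0203i.
  For a conjugate pair |z|^2 = z * conj(z) = (product of roots) = c/a = 1/(0.96) = 1.041667, so |z| = sqrt(1.041667) = 1.0206 for both roots.
Moduli of all roots: 2.0000, 1.0206, 1.0206.
All moduli strictly greater than 1? Yes.
Verdict: Invertible.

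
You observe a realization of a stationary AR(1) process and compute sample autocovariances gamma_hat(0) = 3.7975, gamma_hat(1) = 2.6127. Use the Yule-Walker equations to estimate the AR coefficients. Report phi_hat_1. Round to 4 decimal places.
\hat\phi_{1} = 0.6880

The Yule-Walker equations for an AR(p) process read, in matrix form,
  Gamma_p phi = r_p,   with   (Gamma_p)_{ij} = gamma(|i - j|),
                       (r_p)_i = gamma(i),   i,j = 1..p.
Substitute the sample gammas (Toeplitz matrix and right-hand side of size 1):
  Gamma_p = [[3.7975]]
  r_p     = [2.6127]
With p = 1 this is the single equation gamma(0) phi_1 = gamma(1):
  phi_hat_1 = gamma(1) / gamma(0) = 2.6127 / 3.7975 = 0.6880.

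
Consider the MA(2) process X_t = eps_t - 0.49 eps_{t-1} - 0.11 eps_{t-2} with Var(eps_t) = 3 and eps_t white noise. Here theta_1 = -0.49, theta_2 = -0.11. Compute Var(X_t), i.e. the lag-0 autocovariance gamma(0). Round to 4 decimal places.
\gamma(0) = 3.7566

For an MA(q) process X_t = eps_t + sum_i theta_i eps_{t-i} with
Var(eps_t) = sigma^2, the variance is
  gamma(0) = sigma^2 * (1 + sum_i theta_i^2).
  sum_i theta_i^2 = (-0.49)^2 + (-0.11)^2 = 0.2401 + 0.0121 = 0.2522.
  gamma(0) = 3 * (1 + 0.2522) = 3 * 1.2522 = 3.7566.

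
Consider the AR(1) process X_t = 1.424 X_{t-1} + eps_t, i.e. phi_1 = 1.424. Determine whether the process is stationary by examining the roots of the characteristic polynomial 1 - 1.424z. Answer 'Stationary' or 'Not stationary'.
\text{Not stationary}

The AR(p) characteristic polynomial is P(z) = 1 - 1.424z.
Stationarity requires all roots to lie outside the unit circle, i.e. |z| > 1 for every root.
This is linear in z: 1 + (-1.424) z = 0  =>  z = -1/(-1.424) = 0.702247,  |z| = 0.702247.
Moduli of all roots: 0.7022.
All moduli strictly greater than 1? No.
Verdict: Not stationary.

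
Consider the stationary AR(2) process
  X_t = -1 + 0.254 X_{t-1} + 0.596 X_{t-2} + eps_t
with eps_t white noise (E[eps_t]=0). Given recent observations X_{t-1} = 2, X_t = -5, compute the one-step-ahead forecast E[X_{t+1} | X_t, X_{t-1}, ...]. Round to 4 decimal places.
E[X_{t+1} \mid \mathcal F_t] = -1.0780

For an AR(p) model X_t = c + sum_i phi_i X_{t-i} + eps_t, the
one-step-ahead conditional mean is
  E[X_{t+1} | X_t, ...] = c + sum_i phi_i X_{t+1-i}.
Substitute known values:
  E[X_{t+1} | ...] = -1 + (0.254) * (-5) + (0.596) * (2)
                   = -1.0780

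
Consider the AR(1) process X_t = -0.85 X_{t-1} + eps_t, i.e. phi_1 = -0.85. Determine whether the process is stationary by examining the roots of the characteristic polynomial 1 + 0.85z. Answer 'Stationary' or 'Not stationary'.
\text{Stationary}

The AR(p) characteristic polynomial is P(z) = 1 + 0.85z.
Stationarity requires all roots to lie outside the unit circle, i.e. |z| > 1 for every root.
This is linear in z: 1 + (0.85) z = 0  =>  z = -1/(0.85) = -1.176471,  |z| = 1.176471.
Moduli of all roots: 1.1765.
All moduli strictly greater than 1? Yes.
Verdict: Stationary.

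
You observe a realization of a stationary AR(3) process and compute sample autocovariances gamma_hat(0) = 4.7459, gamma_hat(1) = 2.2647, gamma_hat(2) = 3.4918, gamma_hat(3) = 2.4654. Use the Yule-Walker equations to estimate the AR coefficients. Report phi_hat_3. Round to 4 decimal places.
\hat\phi_{3} = 0.1950

The Yule-Walker equations for an AR(p) process read, in matrix form,
  Gamma_p phi = r_p,   with   (Gamma_p)_{ij} = gamma(|i - j|),
                       (r_p)_i = gamma(i),   i,j = 1..p.
Substitute the sample gammas (Toeplitz matrix and right-hand side of size 3):
  Gamma_p = [[4.7459, 2.2647, 3.4918], [2.2647, 4.7459, 2.2647], [3.4918, 2.2647, 4.7459]]
  r_p     = [2.2647, 3.4918, 2.4654]
Written out (R1..R3):
  (R1) 4.7459 phi_1 + 2.2647 phi_2 + 3.4918 phi_3 = 2.2647
  (R2) 2.2647 phi_1 + 4.7459 phi_2 + 2.2647 phi_3 = 3.4918
  (R3) 3.4918 phi_1 + 2.2647 phi_2 + 4.7459 phi_3 = 2.4654
Gaussian elimination:
  R2 <- R2 - (2.2647/4.7459) R1 = R2 - (0.477191) R1:  3.665206 phi_2 + 0.598445 phi_3 = 2.411106
  R3 <- R3 - (3.4918/4.7459) R1 = R3 - (0.735751) R1:  0.598445 phi_2 + 2.176805 phi_3 = 0.799145
  R3 <- R3 - (0.598445/3.665206) R2 = R3 - (0.163277) R2:  2.079093 phi_3 = 0.405466
Back-substitution:
  phi_hat_3 = 0.405466 / 2.079093 = 0.195021
  phi_hat_2 = (2.411106 - (0.598445)(0.195021)) / 3.665206 = 0.625994
  phi_hat_1 = (2.2647 - (2.2647)(0.625994) - (3.4918)(0.195021)) / 4.7459 = 0.034986
So phi_hat = [0.0350, 0.6260, 0.1950].
Therefore phi_hat_3 = 0.1950.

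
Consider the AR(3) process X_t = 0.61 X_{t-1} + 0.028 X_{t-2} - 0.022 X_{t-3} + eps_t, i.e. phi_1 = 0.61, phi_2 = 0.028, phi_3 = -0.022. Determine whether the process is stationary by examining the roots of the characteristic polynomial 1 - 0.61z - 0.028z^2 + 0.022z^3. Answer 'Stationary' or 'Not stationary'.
\text{Stationary}

The AR(p) characteristic polynomial is P(z) = 1 - 0.61z - 0.028z^2 + 0.022z^3.
Stationarity requires all roots to lie outside the unit circle, i.e. |z| > 1 for every root.
Degree 3: look for a simple real root z0 first, then factor out (1 - z/z0) and solve the remaining quadratic.
Testing z0 = 5: P(5) = 1 + (-0.61)(5) + (-0.028)(5)^2 + (0.022)(5)^3
  = 1 + (-3.05) + (-0.7) + (2.75) = 0.  So z_0 = 5 is a root, |z_0| = 5.
Divide out the factor (1 - 0.2 z) = (1 - z/z0) (since 1/z0 = 0.2):
  P(z) = (1 - 0.2 z)(1 + (-0.41) z + (-0.11) z^2)
  [check: z-coef -0.41 - (0.2) = -0.61; z^2-coef -0.11 - (0.2)(-0.41) = -0.028; z^3-coef -(0.2)(-0.11) = 0.022.]
Remaining roots from the quadratic factor 1 + (-0.41) z + (-0.11) z^2:
  Set 1 + (-0.41) z + (-0.11) z^2 = 0, i.e. a z^2 + b z + c = 0 with a = -0.11, b = -0.41, c = 1.
  Discriminant D = b^2 - 4ac = (-0.41)^2 - 4*(-0.11)*1 = 0.1681 - (-0.44) = 0.6081.
  D >= 0, so the roots are real: z = (-b +/- sqrt(D)) / (2a) = (0.41 +/- 0.779808) / (-0.22).
    z_1 = (0.41 + 0.779808) / (-0.22) = -5.4082,   |z_1| = 5.4082.
    z_2 = (0.41 - 0.779808) / (-0.22) = 1.6809,   |z_2| = 1.6809.
Moduli of all roots: 5.0000, 5.4082, 1.6809.
All moduli strictly greater than 1? Yes.
Verdict: Stationary.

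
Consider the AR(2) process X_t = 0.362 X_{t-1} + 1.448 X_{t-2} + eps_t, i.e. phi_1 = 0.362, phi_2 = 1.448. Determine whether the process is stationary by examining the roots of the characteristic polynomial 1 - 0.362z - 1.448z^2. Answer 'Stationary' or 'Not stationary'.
\text{Not stationary}

The AR(p) characteristic polynomial is P(z) = 1 - 0.362z - 1.448z^2.
Stationarity requires all roots to lie outside the unit circle, i.e. |z| > 1 for every root.
Set 1 + (-0.362) z + (-1.448) z^2 = 0, i.e. a z^2 + b z + c = 0 with a = -1.448, b = -0.362, c = 1.
Discriminant D = b^2 - 4ac = (-0.362)^2 - 4*(-1.448)*1 = 0.131044 - (-5.792) = 5.923044.
D >= 0, so the roots are real: z = (-b +/- sqrt(D)) / (2a) = (0.362 +/- 2.43373) / (-2.896).
  z_1 = (0.362 + 2.43373) / (-2.896) = -0.9654,   |z_1| = 0.9654.
  z_2 = (0.362 - 2.43373) / (-2.896) = 0.7154,   |z_2| = 0.7154.
Moduli of all roots: 0.9654, 0.7154.
All moduli strictly greater than 1? No.
Verdict: Not stationary.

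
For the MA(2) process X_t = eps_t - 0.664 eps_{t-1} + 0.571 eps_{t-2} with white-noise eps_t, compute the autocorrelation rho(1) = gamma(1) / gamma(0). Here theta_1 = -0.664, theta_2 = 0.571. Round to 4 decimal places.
\rho(1) = -0.5904

For an MA(q) process with theta_0 = 1, the autocovariance is
  gamma(k) = sigma^2 * sum_{i=0..q-k} theta_i * theta_{i+k},
and rho(k) = gamma(k) / gamma(0). Sigma^2 cancels.
  numerator   = (1)*(-0.664) + (-0.664)*(0.571) = -1.043144.
  denominator = (1)^2 + (-0.664)^2 + (0.571)^2 = 1.766937.
  rho(1) = -1.043144 / 1.766937 = -0.5904.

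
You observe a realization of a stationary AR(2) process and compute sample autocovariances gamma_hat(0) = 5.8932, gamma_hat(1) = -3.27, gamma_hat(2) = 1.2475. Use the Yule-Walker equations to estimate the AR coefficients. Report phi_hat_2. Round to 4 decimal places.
\hat\phi_{2} = -0.1390

The Yule-Walker equations for an AR(p) process read, in matrix form,
  Gamma_p phi = r_p,   with   (Gamma_p)_{ij} = gamma(|i - j|),
                       (r_p)_i = gamma(i),   i,j = 1..p.
Substitute the sample gammas (Toeplitz matrix and right-hand side of size 2):
  Gamma_p = [[5.8932, -3.27], [-3.27, 5.8932]]
  r_p     = [-3.27, 1.2475]
Written out:
  5.8932 phi_1 - 3.27 phi_2 = -3.27
  -3.27 phi_1 + 5.8932 phi_2 = 1.2475
Solve by Cramer's rule:
  det = gamma(0)^2 - gamma(1)^2 = (5.8932)^2 - (-3.27)^2 = 34.72980624 - 10.6929 = 24.03690624
  phi_hat_1 = [gamma(1) gamma(0) - gamma(1) gamma(2)] / det = [(-3.27)(5.8932) - (-3.27)(1.2475)] / 24.03690624 = -15.191439 / 24.03690624 = -0.632
  phi_hat_2 = [gamma(0) gamma(2) - gamma(1)^2] / det = [(5.8932)(1.2475) - (-3.27)^2] / 24.03690624 = -3.341133 / 24.03690624 = -0.139
So phi_hat = [-0.6320, -0.1390].
Therefore phi_hat_2 = -0.1390.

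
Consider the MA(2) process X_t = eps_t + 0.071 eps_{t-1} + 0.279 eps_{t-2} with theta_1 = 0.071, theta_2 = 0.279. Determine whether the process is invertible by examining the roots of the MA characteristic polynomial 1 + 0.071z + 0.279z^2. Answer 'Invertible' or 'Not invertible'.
\text{Invertible}

The MA(q) characteristic polynomial is P(z) = 1 + 0.071z + 0.279z^2.
Invertibility requires all roots to lie outside the unit circle, i.e. |z| > 1 for every root.
Set 1 + (0.071) z + (0.279) z^2 = 0, i.e. a z^2 + b z + c = 0 with a = 0.279, b = 0.071, c = 1.
Discriminant D = b^2 - 4ac = (0.071)^2 - 4*(0.279)*1 = 0.005041 - (1.116) = -1.110959.
D < 0, so the roots are the complex-conjugate pair z = (-b +/- i sqrt(-D)) / (2a) = -0.1272 +/- 1.8889i.
For a conjugate pair |z|^2 = z * conj(z) = (product of roots) = c/a = 1/(0.279) = 3.584229, so |z| = sqrt(3.584229) = 1.8932 for both roots.
Moduli of all roots: 1.8932, 1.8932.
All moduli strictly greater than 1? Yes.
Verdict: Invertible.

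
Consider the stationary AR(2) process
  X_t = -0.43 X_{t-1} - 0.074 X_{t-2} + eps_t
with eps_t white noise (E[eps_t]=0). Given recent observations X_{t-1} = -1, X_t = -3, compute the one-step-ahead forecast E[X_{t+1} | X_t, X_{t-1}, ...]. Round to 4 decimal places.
E[X_{t+1} \mid \mathcal F_t] = 1.3640

For an AR(p) model X_t = c + sum_i phi_i X_{t-i} + eps_t, the
one-step-ahead conditional mean is
  E[X_{t+1} | X_t, ...] = c + sum_i phi_i X_{t+1-i}.
Substitute known values:
  E[X_{t+1} | ...] = (-0.43) * (-3) + (-0.074) * (-1)
                   = 1.3640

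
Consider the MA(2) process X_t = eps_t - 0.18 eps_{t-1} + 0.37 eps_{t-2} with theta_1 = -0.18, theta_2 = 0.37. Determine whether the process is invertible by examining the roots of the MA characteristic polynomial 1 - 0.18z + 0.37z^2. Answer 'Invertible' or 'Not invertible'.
\text{Invertible}

The MA(q) characteristic polynomial is P(z) = 1 - 0.18z + 0.37z^2.
Invertibility requires all roots to lie outside the unit circle, i.e. |z| > 1 for every root.
Set 1 + (-0.18) z + (0.37) z^2 = 0, i.e. a z^2 + b z + c = 0 with a = 0.37, b = -0.18, c = 1.
Discriminant D = b^2 - 4ac = (-0.18)^2 - 4*(0.37)*1 = 0.0324 - (1.48) = -1.4476.
D < 0, so the roots are the complex-conjugate pair z = (-b +/- i sqrt(-D)) / (2a) = 0.2432 +/- 1.6259i.
For a conjugate pair |z|^2 = z * conj(z) = (product of roots) = c/a = 1/(0.37) = 2.702703, so |z| = sqrt(2.702703) = 1.644 for both roots.
Moduli of all roots: 1.6440, 1.6440.
All moduli strictly greater than 1? Yes.
Verdict: Invertible.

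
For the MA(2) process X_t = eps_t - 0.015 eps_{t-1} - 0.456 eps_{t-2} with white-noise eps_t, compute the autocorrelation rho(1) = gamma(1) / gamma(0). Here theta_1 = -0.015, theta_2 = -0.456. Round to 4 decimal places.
\rho(1) = -0.0068

For an MA(q) process with theta_0 = 1, the autocovariance is
  gamma(k) = sigma^2 * sum_{i=0..q-k} theta_i * theta_{i+k},
and rho(k) = gamma(k) / gamma(0). Sigma^2 cancels.
  numerator   = (1)*(-0.015) + (-0.015)*(-0.456) = -0.00816.
  denominator = (1)^2 + (-0.015)^2 + (-0.456)^2 = 1.208161.
  rho(1) = -0.00816 / 1.208161 = -0.0068.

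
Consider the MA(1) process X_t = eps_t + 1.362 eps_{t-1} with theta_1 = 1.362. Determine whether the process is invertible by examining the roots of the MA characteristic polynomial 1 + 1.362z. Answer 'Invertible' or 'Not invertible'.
\text{Not invertible}

The MA(q) characteristic polynomial is P(z) = 1 + 1.362z.
Invertibility requires all roots to lie outside the unit circle, i.e. |z| > 1 for every root.
This is linear in z: 1 + (1.362) z = 0  =>  z = -1/(1.362) = -0.734214,  |z| = 0.734214.
Moduli of all roots: 0.7342.
All moduli strictly greater than 1? No.
Verdict: Not invertible.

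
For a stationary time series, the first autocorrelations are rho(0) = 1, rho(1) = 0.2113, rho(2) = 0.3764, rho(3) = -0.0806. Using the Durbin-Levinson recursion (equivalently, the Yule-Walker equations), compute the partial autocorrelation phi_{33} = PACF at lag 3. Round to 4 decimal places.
\phi_{33} = -0.2451

The PACF at lag k is phi_{kk}, the last component of the solution
to the Yule-Walker system G_k phi = r_k where
  (G_k)_{ij} = rho(|i - j|), (r_k)_i = rho(i), i,j = 1..k.
Equivalently, Durbin-Levinson gives phi_{kk} iteratively:
  phi_{11} = rho(1)
  phi_{kk} = [rho(k) - sum_{j=1..k-1} phi_{k-1,j} rho(k-j)]
            / [1 - sum_{j=1..k-1} phi_{k-1,j} rho(j)],
  phi_{k,j} = phi_{k-1,j} - phi_{kk} phi_{k-1,k-j},  j = 1..k-1.
Step k = 1:
  phi_11 = rho(1) = 0.2113.
Step k = 2:
  phi_22 = [rho(2) - phi_11 rho(1)] / [1 - phi_11 rho(1)] = [0.3764 - (0.2113)(0.2113)] / [1 - (0.2113)(0.2113)]
         = 0.33175231 / 0.95535231 = 0.347257.
  Update: phi_21 = phi_11 - phi_22 phi_11 = 0.2113 - (0.347257)(0.2113) = 0.137925.
Step k = 3:
  phi_33 = [rho(3) - phi_21 rho(2) - phi_22 rho(1)] / [1 - phi_21 rho(1) - phi_22 rho(2)]
    numerator   = -0.0806 - (0.137925)(0.3764) - (0.347257)(0.2113) = -0.20589016
    denominator = 1 - (0.137925)(0.2113) - (0.347257)(0.3764) = 0.84014916
  phi_33 = -0.20589016 / 0.84014916 = -0.2451.
Therefore phi_{33} = -0.2451.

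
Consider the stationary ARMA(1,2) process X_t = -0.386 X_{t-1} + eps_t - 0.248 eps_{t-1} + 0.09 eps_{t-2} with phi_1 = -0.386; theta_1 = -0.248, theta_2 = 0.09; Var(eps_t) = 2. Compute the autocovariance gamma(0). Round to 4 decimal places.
\gamma(0) = 3.0672

Multiply the model equation by X_{t-k} and take expectations. With theta_0 = psi_0 = 1 and psi_j the MA(infinity) weights, this gives
  gamma(k) - sum_i phi_i gamma(k-i) = c_k,
  c_k = sigma^2 * sum_{j=k..q} theta_j psi_{j-k}   (c_k = 0 for k > q),
using gamma(-m) = gamma(m).
psi-weights needed (psi_j = theta_j + sum_i phi_i psi_{j-i}):
  psi_1 = theta_1 + phi_1 = -0.248 + (-0.386) = -0.634
  psi_2 = theta_2 + phi_1 psi_1 = 0.09 + (-0.386)(-0.634) = 0.334724
Right-hand sides:
  c_0 = sigma^2 (1 + theta_1 psi_1 + theta_2 psi_2) = 2 * (1 + (-0.248)(-0.634) + (0.09)(0.334724)) = 2 * 1.187357 = 2.374714
  c_1 = sigma^2 (theta_1 + theta_2 psi_1) = 2 * (-0.248 + (0.09)(-0.634)) = -0.61012
  c_2 = sigma^2 theta_2 = 2 * (0.09) = 0.18
Equations for k = 0 and k = 1 (AR order 1):
  gamma(0) = phi_1 gamma(1) + c_0
  gamma(1) = phi_1 gamma(0) + c_1
Substituting the second into the first: gamma(0) (1 - phi_1^2) = c_0 + phi_1 c_1, so
  gamma(0) = (c_0 + phi_1 c_1) / (1 - phi_1^2) = (2.374714 + (-0.386)(-0.61012)) / (1 - (-0.386)^2) = 2.610221 / 0.851004 = 3.067225.
Therefore gamma(0) = 3.0672 (to 4 decimal places).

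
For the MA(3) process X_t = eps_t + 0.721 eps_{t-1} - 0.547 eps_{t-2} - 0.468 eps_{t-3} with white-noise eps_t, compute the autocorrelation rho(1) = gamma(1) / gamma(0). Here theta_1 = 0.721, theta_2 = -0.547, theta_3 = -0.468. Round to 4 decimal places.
\rho(1) = 0.2859

For an MA(q) process with theta_0 = 1, the autocovariance is
  gamma(k) = sigma^2 * sum_{i=0..q-k} theta_i * theta_{i+k},
and rho(k) = gamma(k) / gamma(0). Sigma^2 cancels.
  numerator   = (1)*(0.721) + (0.721)*(-0.547) + (-0.547)*(-0.468) = 0.582609.
  denominator = (1)^2 + (0.721)^2 + (-0.547)^2 + (-0.468)^2 = 2.038074.
  rho(1) = 0.582609 / 2.038074 = 0.2859.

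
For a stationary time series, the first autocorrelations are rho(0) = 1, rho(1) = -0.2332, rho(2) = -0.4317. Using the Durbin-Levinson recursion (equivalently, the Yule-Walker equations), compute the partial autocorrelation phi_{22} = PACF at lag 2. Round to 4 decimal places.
\phi_{22} = -0.5140

The PACF at lag k is phi_{kk}, the last component of the solution
to the Yule-Walker system G_k phi = r_k where
  (G_k)_{ij} = rho(|i - j|), (r_k)_i = rho(i), i,j = 1..k.
Equivalently, Durbin-Levinson gives phi_{kk} iteratively:
  phi_{11} = rho(1)
  phi_{kk} = [rho(k) - sum_{j=1..k-1} phi_{k-1,j} rho(k-j)]
            / [1 - sum_{j=1..k-1} phi_{k-1,j} rho(j)],
  phi_{k,j} = phi_{k-1,j} - phi_{kk} phi_{k-1,k-j},  j = 1..k-1.
Step k = 1:
  phi_11 = rho(1) = -0.2332.
Step k = 2:
  phi_22 = [rho(2) - phi_11 rho(1)] / [1 - phi_11 rho(1)] = [-0.4317 - (-0.2332)(-0.2332)] / [1 - (-0.2332)(-0.2332)]
         = -0.48608224 / 0.94561776 = -0.514.
Therefore phi_{22} = -0.5140.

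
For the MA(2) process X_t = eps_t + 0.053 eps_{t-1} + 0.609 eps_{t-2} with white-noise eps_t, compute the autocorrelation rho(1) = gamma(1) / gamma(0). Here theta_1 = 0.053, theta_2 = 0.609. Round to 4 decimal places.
\rho(1) = 0.0621

For an MA(q) process with theta_0 = 1, the autocovariance is
  gamma(k) = sigma^2 * sum_{i=0..q-k} theta_i * theta_{i+k},
and rho(k) = gamma(k) / gamma(0). Sigma^2 cancels.
  numerator   = (1)*(0.053) + (0.053)*(0.609) = 0.085277.
  denominator = (1)^2 + (0.053)^2 + (0.609)^2 = 1.37369.
  rho(1) = 0.085277 / 1.37369 = 0.0621.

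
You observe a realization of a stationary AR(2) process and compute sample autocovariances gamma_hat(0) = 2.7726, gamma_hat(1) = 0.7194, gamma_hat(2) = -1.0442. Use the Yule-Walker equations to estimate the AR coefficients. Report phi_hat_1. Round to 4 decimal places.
\hat\phi_{1} = 0.3830

The Yule-Walker equations for an AR(p) process read, in matrix form,
  Gamma_p phi = r_p,   with   (Gamma_p)_{ij} = gamma(|i - j|),
                       (r_p)_i = gamma(i),   i,j = 1..p.
Substitute the sample gammas (Toeplitz matrix and right-hand side of size 2):
  Gamma_p = [[2.7726, 0.7194], [0.7194, 2.7726]]
  r_p     = [0.7194, -1.0442]
Written out:
  2.7726 phi_1 + 0.7194 phi_2 = 0.7194
  0.7194 phi_1 + 2.7726 phi_2 = -1.0442
Solve by Cramer's rule:
  det = gamma(0)^2 - gamma(1)^2 = (2.7726)^2 - (0.7194)^2 = 7.68731076 - 0.51753636 = 7.1697744
  phi_hat_1 = [gamma(1) gamma(0) - gamma(1) gamma(2)] / det = [(0.7194)(2.7726) - (0.7194)(-1.0442)] / 7.1697744 = 2.74580592 / 7.1697744 = 0.383
  phi_hat_2 = [gamma(0) gamma(2) - gamma(1)^2] / det = [(2.7726)(-1.0442) - (0.7194)^2] / 7.1697744 = -3.41268528 / 7.1697744 = -0.476
So phi_hat = [0.3830, -0.4760].
Therefore phi_hat_1 = 0.3830.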